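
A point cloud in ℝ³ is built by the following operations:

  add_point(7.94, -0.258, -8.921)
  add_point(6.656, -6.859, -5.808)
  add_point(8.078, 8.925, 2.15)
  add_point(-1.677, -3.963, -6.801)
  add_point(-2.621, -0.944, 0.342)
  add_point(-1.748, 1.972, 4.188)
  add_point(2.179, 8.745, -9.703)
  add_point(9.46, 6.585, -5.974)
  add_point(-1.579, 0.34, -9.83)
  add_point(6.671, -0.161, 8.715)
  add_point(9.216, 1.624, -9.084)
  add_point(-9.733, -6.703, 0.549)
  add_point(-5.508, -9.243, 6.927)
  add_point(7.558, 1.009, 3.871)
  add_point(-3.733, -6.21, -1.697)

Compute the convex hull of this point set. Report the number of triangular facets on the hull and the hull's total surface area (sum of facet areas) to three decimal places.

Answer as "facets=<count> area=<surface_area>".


facets=22 area=979.466

Points on the hull: [0, 1, 2, 3, 5, 6, 7, 8, 9, 10, 11, 12, 13] (13 of 15).

Triangle areas on the boundary:
  f1: (p1, p12, p11) → 69.3450
  f2: (p6, p2, p7) → 35.4359
  f3: (p9, p1, p12) → 114.3340
  f4: (p9, p2, p7) → 45.3025
  f5: (p5, p6, p11) → 96.3679
  f6: (p5, p6, p2) → 78.9028
  f7: (p5, p12, p11) → 46.5701
  f8: (p5, p9, p12) → 59.4113
  f9: (p5, p9, p2) → 52.0940
  f10: (p8, p6, p11) → 52.7724
  f11: (p10, p6, p7) → 24.7556
  f12: (p10, p8, p6) → 43.0677
  f13: (p3, p1, p11) → 42.6345
  f14: (p3, p8, p11) → 23.9170
  f15: (p3, p8, p1) → 22.1834
  f16: (p13, p9, p1) → 25.7242
  f17: (p13, p10, p1) → 56.0441
  f18: (p13, p9, p7) → 7.8680
  f19: (p13, p10, p7) → 33.5950
  f20: (p0, p8, p1) → 35.3944
  f21: (p0, p10, p1) → 4.2752
  f22: (p0, p10, p8) → 9.4712
Σ area = 979.466

Check V−E+F: 13 − 33 + 22 = 2.


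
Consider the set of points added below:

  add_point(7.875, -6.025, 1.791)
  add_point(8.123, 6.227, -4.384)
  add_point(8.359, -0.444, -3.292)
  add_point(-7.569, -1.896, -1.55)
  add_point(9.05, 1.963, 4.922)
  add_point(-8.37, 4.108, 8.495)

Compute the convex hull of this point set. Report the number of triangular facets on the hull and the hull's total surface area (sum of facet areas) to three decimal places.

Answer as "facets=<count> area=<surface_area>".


facets=8 area=542.075

6 of the 6 inputs are extreme points: [0, 1, 2, 3, 4, 5].

Triangle areas on the boundary:
  f1: (p0, p4, p5) → 77.4557
  f2: (p1, p4, p5) → 91.9638
  f3: (p3, p0, p5) → 95.7687
  f4: (p3, p1, p5) → 104.8861
  f5: (p2, p3, p0) → 59.5866
  f6: (p2, p3, p1) → 54.2700
  f7: (p2, p0, p4) → 29.3098
  f8: (p2, p1, p4) → 28.8346
Σ area = 542.075

Check V−E+F: 6 − 12 + 8 = 2.


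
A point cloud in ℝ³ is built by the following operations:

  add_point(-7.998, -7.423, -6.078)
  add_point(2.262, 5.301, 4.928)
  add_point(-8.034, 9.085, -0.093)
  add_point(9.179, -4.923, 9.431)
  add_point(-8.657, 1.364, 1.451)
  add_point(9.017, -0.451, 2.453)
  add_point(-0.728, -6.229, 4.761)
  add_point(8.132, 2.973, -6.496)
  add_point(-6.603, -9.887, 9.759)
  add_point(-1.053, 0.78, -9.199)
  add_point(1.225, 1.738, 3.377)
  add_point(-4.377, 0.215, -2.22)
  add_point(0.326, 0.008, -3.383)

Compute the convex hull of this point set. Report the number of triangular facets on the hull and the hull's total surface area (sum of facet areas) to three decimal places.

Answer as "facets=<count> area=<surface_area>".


9 of the 13 inputs are extreme points: [0, 1, 2, 3, 4, 5, 7, 8, 9].

Area of each hull facet:
  f1: (p0, p8, p4) → 79.7251
  f2: (p0, p8, p3) → 133.0895
  f3: (p1, p8, p3) → 104.9215
  f4: (p2, p8, p4) → 26.3652
  f5: (p2, p1, p8) → 109.9030
  f6: (p2, p0, p4) → 36.2827
  f7: (p2, p0, p9) → 79.1423
  f8: (p7, p0, p3) → 167.0852
  f9: (p7, p0, p9) → 40.9455
  f10: (p7, p2, p9) → 68.7440
  f11: (p7, p2, p1) → 78.5109
  f12: (p5, p1, p3) → 37.8779
  f13: (p5, p7, p3) → 8.5732
  f14: (p5, p7, p1) → 44.2808
Σ area = 1015.447

Check V−E+F: 9 − 21 + 14 = 2.

facets=14 area=1015.447


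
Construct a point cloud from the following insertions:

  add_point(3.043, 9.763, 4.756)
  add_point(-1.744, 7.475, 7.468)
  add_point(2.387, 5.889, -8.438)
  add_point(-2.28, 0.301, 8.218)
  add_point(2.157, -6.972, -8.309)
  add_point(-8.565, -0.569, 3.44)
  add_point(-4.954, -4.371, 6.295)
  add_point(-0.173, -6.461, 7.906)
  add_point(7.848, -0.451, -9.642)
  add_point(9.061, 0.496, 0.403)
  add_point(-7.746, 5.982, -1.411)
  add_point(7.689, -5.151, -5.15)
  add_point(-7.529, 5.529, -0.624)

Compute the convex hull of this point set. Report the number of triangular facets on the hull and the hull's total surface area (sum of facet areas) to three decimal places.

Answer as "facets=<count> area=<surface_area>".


facets=20 area=881.741

Points on the hull: [0, 1, 2, 3, 4, 5, 6, 7, 8, 9, 10, 11] (12 of 13).

Triangle areas on the boundary:
  f1: (p8, p0, p9) → 55.9514
  f2: (p7, p0, p9) → 80.9754
  f3: (p1, p7, p0) → 39.8027
  f4: (p1, p10, p5) → 41.9932
  f5: (p1, p10, p0) → 31.9852
  f6: (p11, p8, p9) → 26.1206
  f7: (p11, p7, p9) → 55.1519
  f8: (p2, p8, p0) → 55.1941
  f9: (p2, p10, p0) → 73.0576
  f10: (p3, p1, p5) → 28.5664
  f11: (p3, p1, p7) → 10.0824
  f12: (p4, p11, p7) → 50.6215
  f13: (p4, p11, p8) → 21.4128
  f14: (p4, p10, p5) → 69.2187
  f15: (p4, p2, p8) → 36.7618
  f16: (p4, p2, p10) → 79.3076
  f17: (p6, p3, p5) → 17.0139
  f18: (p6, p3, p7) → 15.3053
  f19: (p6, p4, p5) → 49.0113
  f20: (p6, p4, p7) → 44.2066
Σ area = 881.741

Euler characteristic 12−30+20 = 2 ✓


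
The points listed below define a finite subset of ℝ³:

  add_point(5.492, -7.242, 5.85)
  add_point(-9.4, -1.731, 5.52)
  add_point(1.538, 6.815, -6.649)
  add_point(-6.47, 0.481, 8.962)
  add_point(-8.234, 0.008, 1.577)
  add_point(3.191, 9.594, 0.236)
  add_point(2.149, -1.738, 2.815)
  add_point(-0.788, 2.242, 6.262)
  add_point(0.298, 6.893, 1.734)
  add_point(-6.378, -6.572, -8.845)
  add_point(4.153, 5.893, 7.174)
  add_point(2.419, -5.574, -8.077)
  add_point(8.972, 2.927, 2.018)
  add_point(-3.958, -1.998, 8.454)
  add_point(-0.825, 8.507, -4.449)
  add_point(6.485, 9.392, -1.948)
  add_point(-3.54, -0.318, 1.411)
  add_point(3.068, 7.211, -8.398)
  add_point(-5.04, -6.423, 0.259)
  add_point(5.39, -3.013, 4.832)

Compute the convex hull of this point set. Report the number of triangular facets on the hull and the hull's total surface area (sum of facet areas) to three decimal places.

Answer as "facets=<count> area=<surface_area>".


facets=24 area=962.225

Extreme-point indices: [0, 1, 3, 4, 5, 9, 10, 11, 12, 13, 14, 15, 17, 18] — 14 of 20 on the boundary.

Area of each hull facet:
  f1: (p10, p0, p12) → 43.5601
  f2: (p18, p0, p1) → 48.4777
  f3: (p18, p9, p1) → 31.5841
  f4: (p18, p9, p0) → 44.4152
  f5: (p11, p0, p12) → 76.3049
  f6: (p11, p9, p0) → 61.2016
  f7: (p4, p9, p1) → 22.8267
  f8: (p4, p14, p1) → 16.0594
  f9: (p4, p14, p9) → 79.0034
  f10: (p13, p0, p1) → 25.9362
  f11: (p13, p10, p0) → 60.2867
  f12: (p3, p14, p1) → 41.3896
  f13: (p3, p13, p1) → 8.9716
  f14: (p3, p13, p10) → 20.2901
  f15: (p5, p3, p14) → 49.6303
  f16: (p5, p3, p10) → 46.4421
  f17: (p15, p5, p14) → 12.3200
  f18: (p15, p10, p12) → 30.0790
  f19: (p15, p5, p10) → 14.6340
  f20: (p17, p14, p9) → 46.8156
  f21: (p17, p11, p9) → 56.1649
  f22: (p17, p15, p14) → 20.3544
  f23: (p17, p11, p12) → 76.7618
  f24: (p17, p15, p12) → 28.7154
Σ area = 962.225

Check V−E+F: 14 − 36 + 24 = 2.


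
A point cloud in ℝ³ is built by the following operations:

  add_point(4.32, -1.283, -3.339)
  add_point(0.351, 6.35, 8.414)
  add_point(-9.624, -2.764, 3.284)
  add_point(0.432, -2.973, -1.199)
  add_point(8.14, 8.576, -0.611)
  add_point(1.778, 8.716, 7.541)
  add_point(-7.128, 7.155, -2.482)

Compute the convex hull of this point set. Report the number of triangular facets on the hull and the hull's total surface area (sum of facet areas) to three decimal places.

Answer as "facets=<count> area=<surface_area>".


Points on the hull: [0, 1, 2, 3, 4, 5, 6] (7 of 7).

Area of each hull facet:
  f1: (p1, p0, p4) → 64.8131
  f2: (p6, p0, p4) → 74.9275
  f3: (p6, p1, p2) → 73.2280
  f4: (p3, p1, p2) → 70.0783
  f5: (p3, p1, p0) → 31.6941
  f6: (p3, p6, p2) → 59.8520
  f7: (p3, p6, p0) → 29.7848
  f8: (p5, p1, p4) → 12.7115
  f9: (p5, p6, p4) → 68.6465
  f10: (p5, p6, p1) → 19.1794
Σ area = 504.915

Euler characteristic 7−15+10 = 2 ✓

facets=10 area=504.915


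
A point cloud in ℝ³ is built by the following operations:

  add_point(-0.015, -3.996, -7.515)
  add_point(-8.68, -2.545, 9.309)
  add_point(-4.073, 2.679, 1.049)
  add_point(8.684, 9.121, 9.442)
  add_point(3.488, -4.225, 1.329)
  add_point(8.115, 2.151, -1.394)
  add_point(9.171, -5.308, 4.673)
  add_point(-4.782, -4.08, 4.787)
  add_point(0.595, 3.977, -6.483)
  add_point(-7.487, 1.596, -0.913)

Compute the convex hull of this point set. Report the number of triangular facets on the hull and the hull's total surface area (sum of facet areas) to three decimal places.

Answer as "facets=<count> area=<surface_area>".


facets=12 area=786.187

Hull vertices (8/10): indices [0, 1, 3, 5, 6, 7, 8, 9].

Per-facet area ½‖(b−a)×(c−a)‖:
  f1: (p3, p6, p1) → 137.3003
  f2: (p9, p3, p1) → 110.9903
  f3: (p9, p0, p1) → 57.5492
  f4: (p7, p6, p1) → 32.5218
  f5: (p7, p0, p1) → 16.7803
  f6: (p7, p0, p6) → 85.9582
  f7: (p5, p3, p6) → 61.9582
  f8: (p5, p0, p6) → 57.4992
  f9: (p8, p9, p0) → 39.6908
  f10: (p8, p5, p0) → 37.2629
  f11: (p8, p9, p3) → 93.7050
  f12: (p8, p5, p3) → 54.9708
Σ area = 786.187

Euler characteristic 8−18+12 = 2 ✓


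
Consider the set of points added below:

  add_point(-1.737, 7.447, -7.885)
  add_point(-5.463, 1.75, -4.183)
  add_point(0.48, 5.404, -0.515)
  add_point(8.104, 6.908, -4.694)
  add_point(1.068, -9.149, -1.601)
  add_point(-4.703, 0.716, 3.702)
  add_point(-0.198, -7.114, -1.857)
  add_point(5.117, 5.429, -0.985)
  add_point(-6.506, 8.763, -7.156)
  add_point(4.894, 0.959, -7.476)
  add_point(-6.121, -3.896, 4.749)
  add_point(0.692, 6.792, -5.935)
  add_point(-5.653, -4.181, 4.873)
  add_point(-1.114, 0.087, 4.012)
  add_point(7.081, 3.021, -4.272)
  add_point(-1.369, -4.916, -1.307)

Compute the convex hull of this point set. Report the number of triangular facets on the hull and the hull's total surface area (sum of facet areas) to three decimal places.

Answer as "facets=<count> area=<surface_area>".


facets=22 area=560.731

Extreme-point indices: [0, 1, 2, 3, 4, 5, 7, 8, 9, 10, 12, 13, 14] — 13 of 16 on the boundary.

Facet areas (half cross-product norm):
  f1: (p9, p4, p8) → 83.3415
  f2: (p1, p4, p8) → 20.4313
  f3: (p0, p3, p8) → 12.5523
  f4: (p0, p9, p8) → 11.9088
  f5: (p0, p9, p3) → 32.9626
  f6: (p14, p9, p3) → 7.6816
  f7: (p14, p9, p4) → 26.5178
  f8: (p2, p5, p8) → 41.4869
  f9: (p10, p5, p8) → 24.6107
  f10: (p10, p5, p12) → 1.3309
  f11: (p10, p1, p8) → 24.1869
  f12: (p10, p12, p4) → 2.2994
  f13: (p10, p1, p4) → 55.6670
  f14: (p13, p5, p12) → 9.3687
  f15: (p13, p2, p5) → 13.0876
  f16: (p13, p12, p4) → 32.4040
  f17: (p7, p14, p4) → 30.9842
  f18: (p7, p13, p4) → 52.8339
  f19: (p7, p14, p3) → 8.6403
  f20: (p7, p13, p2) → 15.9793
  f21: (p7, p3, p8) → 33.6714
  f22: (p7, p2, p8) → 18.7840
Σ area = 560.731

Euler: V−E+F = 13−33+22 = 2.


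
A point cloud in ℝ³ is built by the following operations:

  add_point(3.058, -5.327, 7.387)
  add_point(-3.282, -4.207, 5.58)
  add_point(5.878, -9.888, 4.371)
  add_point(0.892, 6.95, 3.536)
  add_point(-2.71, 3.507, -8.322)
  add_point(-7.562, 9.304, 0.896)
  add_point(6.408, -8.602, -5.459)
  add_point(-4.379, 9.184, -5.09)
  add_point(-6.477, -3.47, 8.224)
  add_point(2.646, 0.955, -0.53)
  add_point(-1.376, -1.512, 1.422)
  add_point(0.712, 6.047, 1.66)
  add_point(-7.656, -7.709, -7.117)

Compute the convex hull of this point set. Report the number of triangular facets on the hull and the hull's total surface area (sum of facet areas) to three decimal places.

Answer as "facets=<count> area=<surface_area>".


facets=16 area=893.423

Points on the hull: [0, 2, 3, 4, 5, 6, 7, 8, 11, 12] (10 of 13).

Triangle areas on the boundary:
  f1: (p8, p5, p12) → 114.0098
  f2: (p3, p8, p5) → 60.9910
  f3: (p4, p6, p12) → 82.5148
  f4: (p2, p6, p12) → 70.2588
  f5: (p2, p8, p12) → 109.5499
  f6: (p2, p3, p6) → 86.2014
  f7: (p7, p5, p12) → 58.7147
  f8: (p7, p4, p12) → 32.5659
  f9: (p7, p3, p5) → 30.5434
  f10: (p7, p4, p6) → 36.1818
  f11: (p0, p3, p8) → 60.3453
  f12: (p0, p2, p8) → 23.2553
  f13: (p0, p2, p3) → 31.2047
  f14: (p11, p3, p6) → 12.7179
  f15: (p11, p7, p6) → 76.6279
  f16: (p11, p7, p3) → 7.7404
Σ area = 893.423

Euler: V−E+F = 10−24+16 = 2.


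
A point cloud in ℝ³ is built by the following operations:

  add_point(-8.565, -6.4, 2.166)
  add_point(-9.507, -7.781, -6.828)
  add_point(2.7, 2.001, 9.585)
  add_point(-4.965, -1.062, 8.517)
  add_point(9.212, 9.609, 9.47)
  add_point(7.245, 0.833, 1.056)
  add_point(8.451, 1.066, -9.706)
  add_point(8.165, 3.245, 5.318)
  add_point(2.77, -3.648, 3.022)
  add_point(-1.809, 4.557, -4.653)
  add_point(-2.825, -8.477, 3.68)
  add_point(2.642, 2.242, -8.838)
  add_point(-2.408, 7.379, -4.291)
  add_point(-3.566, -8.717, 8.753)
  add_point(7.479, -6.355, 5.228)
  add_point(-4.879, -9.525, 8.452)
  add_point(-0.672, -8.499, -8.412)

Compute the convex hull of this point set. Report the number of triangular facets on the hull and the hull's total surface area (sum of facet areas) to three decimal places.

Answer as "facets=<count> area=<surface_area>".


Points on the hull: [0, 1, 2, 3, 4, 6, 11, 12, 13, 14, 15, 16] (12 of 17).

Facet areas (half cross-product norm):
  f1: (p12, p6, p4) → 122.6875
  f2: (p16, p15, p1) → 71.7502
  f3: (p11, p12, p1) → 66.9567
  f4: (p11, p12, p6) → 16.2590
  f5: (p11, p16, p1) → 49.4086
  f6: (p11, p16, p6) → 33.5085
  f7: (p3, p12, p4) → 125.8369
  f8: (p13, p3, p15) → 5.7284
  f9: (p0, p12, p1) → 73.2207
  f10: (p0, p3, p12) → 69.0038
  f11: (p0, p15, p1) → 23.2344
  f12: (p0, p3, p15) → 30.8575
  f13: (p2, p3, p4) → 20.0341
  f14: (p2, p13, p4) → 12.0866
  f15: (p2, p13, p3) → 31.7936
  f16: (p14, p13, p4) → 95.9981
  f17: (p14, p6, p4) → 135.7810
  f18: (p14, p16, p6) → 99.2286
  f19: (p14, p16, p15) → 100.5969
  f20: (p14, p13, p15) → 5.2398
Σ area = 1189.211

Euler characteristic 12−30+20 = 2 ✓

facets=20 area=1189.211


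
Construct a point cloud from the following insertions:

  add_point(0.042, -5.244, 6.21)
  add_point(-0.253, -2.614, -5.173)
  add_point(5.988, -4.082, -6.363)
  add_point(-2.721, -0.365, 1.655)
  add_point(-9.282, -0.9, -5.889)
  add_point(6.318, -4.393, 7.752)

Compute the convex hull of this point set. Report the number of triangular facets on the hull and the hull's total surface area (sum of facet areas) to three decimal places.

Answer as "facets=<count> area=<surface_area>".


facets=6 area=321.002

Points on the hull: [0, 2, 3, 4, 5] (5 of 6).

Area of each hull facet:
  f1: (p2, p0, p4) → 98.4568
  f2: (p2, p0, p5) → 44.4931
  f3: (p3, p0, p4) → 26.1886
  f4: (p3, p0, p5) → 21.2655
  f5: (p3, p2, p4) → 62.0571
  f6: (p3, p2, p5) → 68.5408
Σ area = 321.002

Check V−E+F: 5 − 9 + 6 = 2.


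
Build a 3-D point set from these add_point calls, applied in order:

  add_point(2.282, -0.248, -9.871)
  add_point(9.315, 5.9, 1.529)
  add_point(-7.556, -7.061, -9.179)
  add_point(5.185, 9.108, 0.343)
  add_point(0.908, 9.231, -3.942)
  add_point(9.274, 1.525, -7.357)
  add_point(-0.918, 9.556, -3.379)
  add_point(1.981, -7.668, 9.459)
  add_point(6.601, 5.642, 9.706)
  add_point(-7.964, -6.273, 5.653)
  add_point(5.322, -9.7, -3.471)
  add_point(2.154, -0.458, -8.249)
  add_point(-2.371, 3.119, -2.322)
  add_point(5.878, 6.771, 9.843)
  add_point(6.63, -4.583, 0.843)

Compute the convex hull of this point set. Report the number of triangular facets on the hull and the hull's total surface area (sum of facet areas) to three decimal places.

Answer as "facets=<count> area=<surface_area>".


facets=22 area=1114.408

Hull vertices (13/15): indices [0, 1, 2, 3, 4, 5, 6, 7, 8, 9, 10, 13, 14].

Facet areas (half cross-product norm):
  f1: (p7, p10, p9) → 72.2373
  f2: (p5, p0, p10) → 43.9281
  f3: (p2, p6, p9) → 131.1691
  f4: (p2, p6, p0) → 71.3924
  f5: (p2, p10, p9) → 99.2034
  f6: (p2, p0, p10) → 68.0718
  f7: (p14, p7, p10) → 34.1536
  f8: (p14, p5, p1) → 46.9658
  f9: (p14, p5, p10) → 36.0093
  f10: (p13, p6, p9) → 135.9864
  f11: (p13, p7, p9) → 79.7043
  f12: (p3, p5, p1) → 26.5041
  f13: (p3, p13, p1) → 23.9702
  f14: (p3, p13, p6) → 28.6508
  f15: (p4, p6, p0) → 9.9626
  f16: (p4, p5, p0) → 41.5806
  f17: (p4, p3, p6) → 5.2009
  f18: (p4, p3, p5) → 34.2176
  f19: (p8, p13, p1) → 5.6378
  f20: (p8, p13, p7) → 7.4707
  f21: (p8, p14, p1) → 46.6797
  f22: (p8, p14, p7) → 65.7116
Σ area = 1114.408

Euler: V−E+F = 13−33+22 = 2.


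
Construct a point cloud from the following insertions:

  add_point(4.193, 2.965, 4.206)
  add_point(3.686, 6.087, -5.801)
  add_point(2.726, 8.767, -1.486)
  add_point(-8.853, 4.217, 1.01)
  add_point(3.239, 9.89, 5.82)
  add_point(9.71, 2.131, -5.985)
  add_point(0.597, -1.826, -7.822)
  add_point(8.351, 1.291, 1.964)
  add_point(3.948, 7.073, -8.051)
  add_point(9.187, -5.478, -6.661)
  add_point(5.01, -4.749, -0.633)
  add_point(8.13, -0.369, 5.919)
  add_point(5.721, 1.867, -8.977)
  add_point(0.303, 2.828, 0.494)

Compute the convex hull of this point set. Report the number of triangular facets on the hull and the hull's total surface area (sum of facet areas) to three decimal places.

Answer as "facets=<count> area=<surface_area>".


facets=18 area=683.537

11 of the 14 inputs are extreme points: [2, 3, 4, 5, 6, 7, 8, 9, 10, 11, 12].

Area of each hull facet:
  f1: (p11, p9, p5) → 46.5868
  f2: (p4, p11, p3) → 80.6723
  f3: (p8, p4, p5) → 55.4914
  f4: (p10, p11, p3) → 70.2345
  f5: (p10, p11, p9) → 27.4907
  f6: (p7, p11, p5) → 5.3585
  f7: (p7, p4, p5) → 40.7236
  f8: (p7, p4, p11) → 22.9993
  f9: (p6, p8, p3) → 67.1515
  f10: (p6, p10, p3) → 63.6943
  f11: (p6, p10, p9) → 30.8643
  f12: (p12, p9, p5) → 18.8705
  f13: (p12, p8, p5) → 13.8470
  f14: (p12, p6, p9) → 26.4369
  f15: (p12, p6, p8) → 17.3207
  f16: (p2, p4, p3) → 46.8719
  f17: (p2, p8, p3) → 42.1917
  f18: (p2, p8, p4) → 6.7314
Σ area = 683.537

Euler: V−E+F = 11−27+18 = 2.


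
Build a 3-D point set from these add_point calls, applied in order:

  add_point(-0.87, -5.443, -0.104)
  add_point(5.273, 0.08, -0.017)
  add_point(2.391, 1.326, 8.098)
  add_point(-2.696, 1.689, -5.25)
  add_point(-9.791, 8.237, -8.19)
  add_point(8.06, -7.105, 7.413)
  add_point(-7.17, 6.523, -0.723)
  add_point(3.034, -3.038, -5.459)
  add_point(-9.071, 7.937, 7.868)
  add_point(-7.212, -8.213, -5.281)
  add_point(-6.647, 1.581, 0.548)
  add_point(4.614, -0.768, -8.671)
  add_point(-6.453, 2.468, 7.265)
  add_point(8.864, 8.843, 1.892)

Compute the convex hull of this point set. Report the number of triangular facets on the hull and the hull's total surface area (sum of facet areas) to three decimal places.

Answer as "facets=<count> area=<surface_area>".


facets=12 area=1122.376

Points on the hull: [2, 4, 5, 8, 9, 11, 12, 13] (8 of 14).

Area of each hull facet:
  f1: (p11, p13, p4) → 125.6959
  f2: (p11, p9, p4) → 110.3505
  f3: (p8, p13, p4) → 146.3217
  f4: (p8, p9, p4) → 133.2157
  f5: (p5, p11, p9) → 123.0198
  f6: (p5, p11, p13) → 115.8653
  f7: (p12, p8, p9) → 38.7490
  f8: (p12, p5, p9) → 136.2477
  f9: (p12, p5, p8) → 27.7325
  f10: (p2, p8, p13) → 76.5624
  f11: (p2, p5, p13) → 58.5105
  f12: (p2, p5, p8) → 30.1055
Σ area = 1122.376

Euler characteristic 8−18+12 = 2 ✓


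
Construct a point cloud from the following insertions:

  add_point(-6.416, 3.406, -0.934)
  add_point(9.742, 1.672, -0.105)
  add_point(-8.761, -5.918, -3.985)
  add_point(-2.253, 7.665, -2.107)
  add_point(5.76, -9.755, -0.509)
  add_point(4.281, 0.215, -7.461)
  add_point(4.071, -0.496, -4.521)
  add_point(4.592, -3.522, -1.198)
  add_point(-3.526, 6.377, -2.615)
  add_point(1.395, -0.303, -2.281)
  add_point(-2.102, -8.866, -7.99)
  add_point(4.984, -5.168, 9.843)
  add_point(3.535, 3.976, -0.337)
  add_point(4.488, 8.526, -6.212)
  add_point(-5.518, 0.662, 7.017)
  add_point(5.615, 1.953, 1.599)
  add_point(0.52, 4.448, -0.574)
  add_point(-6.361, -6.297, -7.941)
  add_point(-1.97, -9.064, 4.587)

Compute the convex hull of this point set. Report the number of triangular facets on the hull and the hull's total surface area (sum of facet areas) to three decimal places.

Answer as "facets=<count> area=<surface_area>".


facets=24 area=923.334

14 of the 19 inputs are extreme points: [0, 1, 2, 3, 4, 5, 8, 10, 11, 13, 14, 15, 17, 18].

Area of each hull facet:
  f1: (p11, p4, p1) → 63.2840
  f2: (p5, p4, p1) → 52.2118
  f3: (p18, p11, p4) → 42.6285
  f4: (p15, p11, p1) → 23.2836
  f5: (p14, p18, p11) → 49.0760
  f6: (p14, p15, p11) → 60.7142
  f7: (p14, p15, p3) → 57.3599
  f8: (p14, p18, p2) → 58.0896
  f9: (p13, p17, p5) → 44.0943
  f10: (p13, p5, p1) → 37.3466
  f11: (p13, p15, p1) → 22.7204
  f12: (p13, p15, p3) → 37.8865
  f13: (p10, p5, p4) → 55.9447
  f14: (p10, p17, p5) → 27.5706
  f15: (p10, p18, p4) → 49.1914
  f16: (p10, p18, p2) → 46.2005
  f17: (p10, p17, p2) → 10.0443
  f18: (p0, p14, p2) → 42.6605
  f19: (p0, p14, p3) → 24.1766
  f20: (p0, p17, p2) → 22.8771
  f21: (p8, p13, p3) → 6.4255
  f22: (p8, p13, p17) → 61.5732
  f23: (p8, p0, p3) → 2.5750
  f24: (p8, p0, p17) → 25.3988
Σ area = 923.334

Check V−E+F: 14 − 36 + 24 = 2.


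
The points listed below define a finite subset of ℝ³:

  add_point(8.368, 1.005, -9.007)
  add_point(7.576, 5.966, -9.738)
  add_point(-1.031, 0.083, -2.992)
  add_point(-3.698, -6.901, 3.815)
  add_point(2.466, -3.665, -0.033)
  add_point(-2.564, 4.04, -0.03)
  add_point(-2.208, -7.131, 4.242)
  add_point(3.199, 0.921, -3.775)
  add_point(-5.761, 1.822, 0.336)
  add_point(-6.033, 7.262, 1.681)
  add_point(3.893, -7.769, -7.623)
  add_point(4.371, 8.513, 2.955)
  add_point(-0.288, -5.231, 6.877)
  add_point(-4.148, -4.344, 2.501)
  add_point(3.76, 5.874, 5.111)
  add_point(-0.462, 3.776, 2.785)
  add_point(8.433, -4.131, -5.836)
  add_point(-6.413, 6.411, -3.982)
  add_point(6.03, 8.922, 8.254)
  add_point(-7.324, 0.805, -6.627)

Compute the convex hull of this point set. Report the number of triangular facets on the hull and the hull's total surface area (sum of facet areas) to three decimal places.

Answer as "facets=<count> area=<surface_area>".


facets=22 area=927.577

Hull vertices (13/20): indices [0, 1, 3, 6, 8, 9, 10, 11, 12, 16, 17, 18, 19].

Per-facet area ½‖(b−a)×(c−a)‖:
  f1: (p0, p18, p16) → 57.3273
  f2: (p0, p1, p18) → 46.4284
  f3: (p17, p1, p19) → 47.3420
  f4: (p10, p0, p16) → 17.2321
  f5: (p10, p1, p19) → 94.7073
  f6: (p10, p0, p1) → 14.7392
  f7: (p12, p18, p16) → 117.2744
  f8: (p12, p10, p16) → 45.8598
  f9: (p12, p10, p6) → 22.9639
  f10: (p11, p1, p18) → 19.6643
  f11: (p11, p17, p1) → 81.4992
  f12: (p3, p10, p19) → 82.2956
  f13: (p3, p10, p6) → 10.2549
  f14: (p3, p12, p6) → 2.3647
  f15: (p9, p3, p12) → 35.0958
  f16: (p9, p12, p18) → 92.9136
  f17: (p9, p17, p19) → 14.9089
  f18: (p9, p11, p18) → 26.7062
  f19: (p9, p11, p17) → 29.6678
  f20: (p8, p3, p19) → 33.3865
  f21: (p8, p9, p19) → 18.8818
  f22: (p8, p9, p3) → 16.0631
Σ area = 927.577

Check V−E+F: 13 − 33 + 22 = 2.


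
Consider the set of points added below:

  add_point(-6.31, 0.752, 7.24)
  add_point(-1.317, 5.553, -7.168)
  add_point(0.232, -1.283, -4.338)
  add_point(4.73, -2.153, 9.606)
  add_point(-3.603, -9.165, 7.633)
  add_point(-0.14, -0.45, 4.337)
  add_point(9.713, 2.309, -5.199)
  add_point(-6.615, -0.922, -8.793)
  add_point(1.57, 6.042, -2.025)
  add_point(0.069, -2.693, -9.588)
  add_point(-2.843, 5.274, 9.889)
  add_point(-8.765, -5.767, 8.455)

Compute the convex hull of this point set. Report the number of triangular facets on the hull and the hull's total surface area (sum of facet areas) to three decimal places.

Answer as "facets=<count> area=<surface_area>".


facets=16 area=868.174

Points on the hull: [0, 1, 3, 4, 6, 7, 8, 9, 10, 11] (10 of 12).

Per-facet area ½‖(b−a)×(c−a)‖:
  f1: (p3, p10, p11) → 64.2156
  f2: (p3, p10, p6) → 86.0793
  f3: (p4, p9, p6) → 109.8364
  f4: (p4, p3, p6) → 87.2211
  f5: (p4, p3, p11) → 33.3646
  f6: (p4, p7, p11) → 56.0747
  f7: (p4, p7, p9) → 63.8991
  f8: (p0, p10, p11) → 13.8314
  f9: (p0, p7, p11) → 56.8697
  f10: (p0, p7, p10) → 43.7417
  f11: (p1, p7, p10) → 72.4389
  f12: (p1, p9, p6) → 47.2246
  f13: (p1, p7, p9) → 27.4117
  f14: (p8, p10, p6) → 49.0097
  f15: (p8, p1, p6) → 27.9938
  f16: (p8, p1, p10) → 28.9614
Σ area = 868.174

Euler: V−E+F = 10−24+16 = 2.


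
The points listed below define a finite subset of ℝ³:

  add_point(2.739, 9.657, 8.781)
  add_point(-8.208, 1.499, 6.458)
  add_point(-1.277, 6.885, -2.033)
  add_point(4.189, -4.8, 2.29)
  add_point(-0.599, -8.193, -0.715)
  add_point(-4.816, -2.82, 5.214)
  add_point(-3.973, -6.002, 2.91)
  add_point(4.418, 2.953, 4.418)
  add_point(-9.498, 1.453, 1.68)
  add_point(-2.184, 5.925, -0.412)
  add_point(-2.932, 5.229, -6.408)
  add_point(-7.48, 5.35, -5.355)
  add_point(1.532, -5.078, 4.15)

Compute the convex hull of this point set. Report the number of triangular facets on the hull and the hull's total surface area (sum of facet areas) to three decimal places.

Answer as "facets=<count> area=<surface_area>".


Hull vertices (12/13): indices [0, 1, 2, 3, 4, 5, 6, 7, 8, 10, 11, 12].

Facet areas (half cross-product norm):
  f1: (p2, p10, p7) → 17.5669
  f2: (p3, p12, p4) → 9.9422
  f3: (p3, p10, p7) → 53.2953
  f4: (p3, p10, p4) → 47.9010
  f5: (p0, p2, p7) → 38.4662
  f6: (p0, p3, p7) → 12.4024
  f7: (p0, p3, p12) → 25.2076
  f8: (p6, p12, p4) → 14.2611
  f9: (p6, p4, p8) → 20.2365
  f10: (p6, p1, p8) → 22.2816
  f11: (p11, p0, p2) → 27.6770
  f12: (p11, p2, p10) → 11.5060
  f13: (p11, p1, p8) → 13.5419
  f14: (p11, p0, p1) → 85.9744
  f15: (p11, p4, p8) → 55.2901
  f16: (p11, p10, p4) → 34.3337
  f17: (p5, p6, p1) → 5.7631
  f18: (p5, p6, p12) → 11.4730
  f19: (p5, p0, p1) → 38.9871
  f20: (p5, p0, p12) → 50.5847
Σ area = 596.692

Euler characteristic 12−30+20 = 2 ✓

facets=20 area=596.692


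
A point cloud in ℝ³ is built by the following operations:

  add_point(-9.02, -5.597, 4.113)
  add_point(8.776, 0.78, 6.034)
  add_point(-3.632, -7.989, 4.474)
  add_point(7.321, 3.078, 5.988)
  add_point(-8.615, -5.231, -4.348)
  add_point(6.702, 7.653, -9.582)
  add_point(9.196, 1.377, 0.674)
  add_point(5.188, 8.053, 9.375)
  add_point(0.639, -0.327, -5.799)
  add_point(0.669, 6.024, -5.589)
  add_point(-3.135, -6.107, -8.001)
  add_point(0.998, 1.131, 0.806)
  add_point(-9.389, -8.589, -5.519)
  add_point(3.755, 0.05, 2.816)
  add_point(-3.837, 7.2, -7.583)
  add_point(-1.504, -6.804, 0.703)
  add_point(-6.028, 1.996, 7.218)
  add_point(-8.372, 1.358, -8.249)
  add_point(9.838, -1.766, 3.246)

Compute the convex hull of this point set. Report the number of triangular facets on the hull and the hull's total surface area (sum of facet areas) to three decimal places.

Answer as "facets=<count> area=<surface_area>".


facets=22 area=1089.475

Points on the hull: [0, 1, 2, 5, 6, 7, 10, 12, 14, 15, 16, 17, 18] (13 of 19).

Per-facet area ½‖(b−a)×(c−a)‖:
  f1: (p14, p5, p7) → 98.5231
  f2: (p10, p5, p18) → 124.2623
  f3: (p6, p5, p18) → 8.2692
  f4: (p6, p5, p7) → 69.2185
  f5: (p17, p10, p12) → 31.9952
  f6: (p17, p14, p5) → 31.4014
  f7: (p17, p10, p5) → 73.0648
  f8: (p1, p2, p18) → 29.1824
  f9: (p1, p2, p7) → 65.8572
  f10: (p1, p6, p18) → 8.0276
  f11: (p1, p6, p7) → 22.4947
  f12: (p15, p2, p18) → 26.5209
  f13: (p15, p10, p18) → 53.1166
  f14: (p15, p2, p12) → 22.7844
  f15: (p15, p10, p12) → 31.1684
  f16: (p16, p2, p7) → 65.8019
  f17: (p16, p14, p7) → 101.6852
  f18: (p16, p17, p14) → 56.8069
  f19: (p0, p2, p12) → 29.7926
  f20: (p0, p16, p2) → 25.7819
  f21: (p0, p17, p12) → 52.2696
  f22: (p0, p16, p17) → 61.4500
Σ area = 1089.475

Check V−E+F: 13 − 33 + 22 = 2.


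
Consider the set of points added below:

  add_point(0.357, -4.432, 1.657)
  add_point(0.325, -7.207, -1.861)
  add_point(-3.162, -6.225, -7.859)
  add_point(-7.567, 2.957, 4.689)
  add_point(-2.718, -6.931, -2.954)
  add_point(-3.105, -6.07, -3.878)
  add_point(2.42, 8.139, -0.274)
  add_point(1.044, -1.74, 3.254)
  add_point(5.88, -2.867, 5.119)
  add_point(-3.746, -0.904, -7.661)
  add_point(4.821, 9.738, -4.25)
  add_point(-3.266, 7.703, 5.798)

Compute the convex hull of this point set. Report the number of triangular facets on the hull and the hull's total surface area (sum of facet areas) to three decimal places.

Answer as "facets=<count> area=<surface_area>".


Points on the hull: [0, 1, 2, 3, 4, 6, 8, 9, 10, 11] (10 of 12).

Area of each hull facet:
  f1: (p11, p8, p3) → 45.1124
  f2: (p11, p10, p3) → 39.0371
  f3: (p4, p2, p3) → 30.1845
  f4: (p9, p10, p3) → 91.5761
  f5: (p9, p2, p3) → 33.8634
  f6: (p9, p2, p10) → 27.1763
  f7: (p6, p10, p8) → 27.2446
  f8: (p6, p11, p8) → 52.2849
  f9: (p6, p11, p10) → 6.9425
  f10: (p0, p8, p3) → 36.1152
  f11: (p0, p4, p3) → 33.9609
  f12: (p1, p4, p2) → 7.2968
  f13: (p1, p10, p8) → 77.6385
  f14: (p1, p2, p10) → 61.5162
  f15: (p1, p0, p8) → 12.4841
  f16: (p1, p0, p4) → 7.0948
Σ area = 589.528

Euler: V−E+F = 10−24+16 = 2.

facets=16 area=589.528


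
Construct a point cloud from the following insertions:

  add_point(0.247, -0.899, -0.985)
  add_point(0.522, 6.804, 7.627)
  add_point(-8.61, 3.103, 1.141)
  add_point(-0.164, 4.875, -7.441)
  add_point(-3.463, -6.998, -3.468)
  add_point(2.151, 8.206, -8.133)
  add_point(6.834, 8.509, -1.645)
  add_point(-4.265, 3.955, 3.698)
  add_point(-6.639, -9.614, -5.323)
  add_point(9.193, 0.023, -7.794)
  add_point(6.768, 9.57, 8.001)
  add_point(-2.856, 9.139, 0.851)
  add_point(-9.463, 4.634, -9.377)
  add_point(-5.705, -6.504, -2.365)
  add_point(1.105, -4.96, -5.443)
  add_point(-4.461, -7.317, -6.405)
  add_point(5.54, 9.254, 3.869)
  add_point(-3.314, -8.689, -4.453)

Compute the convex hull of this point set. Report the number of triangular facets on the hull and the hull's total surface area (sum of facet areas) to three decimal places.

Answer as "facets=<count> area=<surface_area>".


Points on the hull: [1, 2, 5, 6, 8, 9, 10, 11, 12, 13, 15, 16, 17] (13 of 18).

Per-facet area ½‖(b−a)×(c−a)‖:
  f1: (p2, p8, p12) → 73.1206
  f2: (p15, p9, p12) → 102.7661
  f3: (p15, p8, p12) → 19.9135
  f4: (p15, p8, p9) → 9.9630
  f5: (p5, p9, p12) → 60.4131
  f6: (p17, p8, p9) → 15.0009
  f7: (p17, p10, p9) → 145.2325
  f8: (p1, p17, p10) → 58.4480
  f9: (p11, p5, p12) → 59.1757
  f10: (p11, p1, p10) → 25.7061
  f11: (p11, p2, p12) → 44.3338
  f12: (p11, p1, p2) → 33.0133
  f13: (p6, p10, p9) → 39.3006
  f14: (p6, p5, p9) → 40.0346
  f15: (p13, p2, p8) → 13.8910
  f16: (p13, p1, p2) → 60.6617
  f17: (p13, p17, p8) → 6.5426
  f18: (p13, p1, p17) → 29.4109
  f19: (p16, p11, p10) → 15.5457
  f20: (p16, p11, p5) → 45.4740
  f21: (p16, p6, p10) → 6.1315
  f22: (p16, p6, p5) → 17.2909
Σ area = 921.370

Check V−E+F: 13 − 33 + 22 = 2.

facets=22 area=921.370


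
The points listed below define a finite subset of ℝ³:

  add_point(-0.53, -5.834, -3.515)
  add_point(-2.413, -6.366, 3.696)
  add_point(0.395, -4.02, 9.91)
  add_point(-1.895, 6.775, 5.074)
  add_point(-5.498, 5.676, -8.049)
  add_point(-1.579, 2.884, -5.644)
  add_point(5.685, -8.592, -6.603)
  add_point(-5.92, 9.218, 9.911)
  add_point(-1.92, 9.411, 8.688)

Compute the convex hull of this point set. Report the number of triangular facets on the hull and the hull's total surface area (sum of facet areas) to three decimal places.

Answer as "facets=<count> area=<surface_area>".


8 of the 9 inputs are extreme points: [0, 1, 2, 4, 5, 6, 7, 8].

Triangle areas on the boundary:
  f1: (p4, p8, p7) → 36.5751
  f2: (p2, p8, p7) → 28.5315
  f3: (p2, p8, p6) → 119.7414
  f4: (p5, p8, p6) → 97.0753
  f5: (p5, p4, p6) → 22.2324
  f6: (p5, p4, p8) → 41.7071
  f7: (p1, p2, p6) → 41.9024
  f8: (p1, p4, p7) → 132.4551
  f9: (p1, p2, p7) → 52.4625
  f10: (p0, p4, p6) → 43.4373
  f11: (p0, p1, p6) → 22.6768
  f12: (p0, p1, p4) → 47.5748
Σ area = 686.372

Check V−E+F: 8 − 18 + 12 = 2.

facets=12 area=686.372


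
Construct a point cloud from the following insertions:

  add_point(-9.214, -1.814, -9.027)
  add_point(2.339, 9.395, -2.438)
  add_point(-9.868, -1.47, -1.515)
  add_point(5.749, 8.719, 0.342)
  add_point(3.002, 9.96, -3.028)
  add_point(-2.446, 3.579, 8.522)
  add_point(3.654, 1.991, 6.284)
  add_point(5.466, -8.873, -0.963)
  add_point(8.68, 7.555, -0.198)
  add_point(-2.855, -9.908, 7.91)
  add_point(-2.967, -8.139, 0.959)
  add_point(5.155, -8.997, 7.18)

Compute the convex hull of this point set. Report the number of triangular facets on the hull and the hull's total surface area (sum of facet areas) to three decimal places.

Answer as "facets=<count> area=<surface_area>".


Hull vertices (12/12): indices [0, 1, 2, 3, 4, 5, 6, 7, 8, 9, 10, 11].

Facet areas (half cross-product norm):
  f1: (p5, p9, p2) → 82.3239
  f2: (p6, p5, p8) → 27.7274
  f3: (p10, p7, p9) → 30.6338
  f4: (p1, p5, p2) → 86.6442
  f5: (p1, p4, p2) → 4.4216
  f6: (p1, p4, p5) → 2.6784
  f7: (p3, p5, p8) → 16.8731
  f8: (p3, p4, p8) → 6.1310
  f9: (p3, p4, p5) → 28.0632
  f10: (p0, p7, p8) → 149.0323
  f11: (p0, p4, p8) → 53.7140
  f12: (p0, p4, p2) → 64.7306
  f13: (p0, p10, p7) → 54.8057
  f14: (p0, p9, p2) → 44.4742
  f15: (p0, p10, p9) → 25.4378
  f16: (p11, p7, p9) → 32.7070
  f17: (p11, p5, p9) → 54.1423
  f18: (p11, p6, p5) → 35.1189
  f19: (p11, p7, p8) → 68.2648
  f20: (p11, p6, p8) → 46.4549
Σ area = 914.379

Euler: V−E+F = 12−30+20 = 2.

facets=20 area=914.379


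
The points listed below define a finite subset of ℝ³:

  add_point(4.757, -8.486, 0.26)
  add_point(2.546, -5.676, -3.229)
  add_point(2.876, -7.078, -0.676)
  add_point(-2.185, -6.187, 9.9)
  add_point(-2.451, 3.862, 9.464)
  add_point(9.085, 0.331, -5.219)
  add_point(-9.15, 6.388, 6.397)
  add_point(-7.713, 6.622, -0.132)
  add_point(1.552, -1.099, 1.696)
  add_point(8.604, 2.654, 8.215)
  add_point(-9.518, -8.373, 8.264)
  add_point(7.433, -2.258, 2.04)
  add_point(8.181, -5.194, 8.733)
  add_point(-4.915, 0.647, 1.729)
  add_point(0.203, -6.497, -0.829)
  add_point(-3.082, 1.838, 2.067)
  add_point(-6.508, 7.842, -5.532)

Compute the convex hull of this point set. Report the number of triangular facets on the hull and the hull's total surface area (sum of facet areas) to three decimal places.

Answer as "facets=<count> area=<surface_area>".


facets=20 area=1006.614

Extreme-point indices: [0, 1, 3, 4, 5, 6, 7, 9, 10, 12, 14, 16] — 12 of 17 on the boundary.

Facet areas (half cross-product norm):
  f1: (p1, p16, p5) → 73.5721
  f2: (p7, p16, p10) → 36.2443
  f3: (p7, p6, p10) → 49.1182
  f4: (p7, p6, p16) → 3.4311
  f5: (p4, p3, p10) → 38.1651
  f6: (p4, p6, p10) → 54.2988
  f7: (p14, p16, p10) → 110.9826
  f8: (p14, p1, p16) → 28.2778
  f9: (p12, p4, p3) → 52.5760
  f10: (p12, p3, p10) → 15.0418
  f11: (p0, p1, p5) → 22.2422
  f12: (p0, p12, p5) → 54.6079
  f13: (p0, p14, p1) → 8.1752
  f14: (p0, p14, p10) → 30.5701
  f15: (p0, p12, p10) → 78.8981
  f16: (p9, p12, p5) → 53.4388
  f17: (p9, p12, p4) → 44.0225
  f18: (p9, p16, p5) → 117.6175
  f19: (p9, p6, p16) → 111.7364
  f20: (p9, p4, p6) → 23.5975
Σ area = 1006.614

Euler: V−E+F = 12−30+20 = 2.


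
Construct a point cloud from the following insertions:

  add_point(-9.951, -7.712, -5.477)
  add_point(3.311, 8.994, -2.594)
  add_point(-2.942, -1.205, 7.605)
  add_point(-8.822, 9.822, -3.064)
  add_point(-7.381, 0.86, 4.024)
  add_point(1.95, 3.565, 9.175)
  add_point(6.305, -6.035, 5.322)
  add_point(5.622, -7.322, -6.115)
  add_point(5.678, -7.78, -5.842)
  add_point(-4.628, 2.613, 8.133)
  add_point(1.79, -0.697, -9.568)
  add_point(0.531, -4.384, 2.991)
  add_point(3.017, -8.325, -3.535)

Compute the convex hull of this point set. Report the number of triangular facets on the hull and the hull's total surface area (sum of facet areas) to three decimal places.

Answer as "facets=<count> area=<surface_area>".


facets=20 area=965.202

12 of the 13 inputs are extreme points: [0, 1, 2, 3, 4, 5, 6, 7, 8, 9, 10, 12].

Facet areas (half cross-product norm):
  f1: (p10, p3, p0) → 109.6916
  f2: (p1, p10, p3) → 72.9195
  f3: (p2, p6, p0) → 86.5120
  f4: (p4, p3, p0) → 75.1019
  f5: (p4, p9, p3) → 28.9399
  f6: (p4, p2, p0) → 37.0768
  f7: (p4, p2, p9) → 10.8343
  f8: (p5, p1, p6) → 73.1330
  f9: (p5, p2, p6) → 36.2593
  f10: (p5, p2, p9) → 13.7239
  f11: (p5, p1, p3) → 79.2360
  f12: (p5, p9, p3) → 44.0845
  f13: (p12, p6, p0) → 56.7218
  f14: (p12, p8, p0) → 18.0744
  f15: (p12, p8, p6) → 16.5173
  f16: (p7, p10, p0) → 59.4216
  f17: (p7, p8, p0) → 4.1713
  f18: (p7, p1, p10) → 47.5308
  f19: (p7, p1, p6) → 92.4418
  f20: (p7, p8, p6) → 2.8105
Σ area = 965.202

Check V−E+F: 12 − 30 + 20 = 2.


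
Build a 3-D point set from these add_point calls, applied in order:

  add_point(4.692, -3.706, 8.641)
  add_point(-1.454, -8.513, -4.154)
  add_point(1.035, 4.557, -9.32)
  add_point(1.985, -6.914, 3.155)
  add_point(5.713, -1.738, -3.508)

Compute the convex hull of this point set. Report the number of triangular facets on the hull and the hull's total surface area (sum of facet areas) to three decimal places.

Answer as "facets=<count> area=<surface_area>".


Extreme-point indices: [0, 1, 2, 3, 4] — 5 of 5 on the boundary.

Area of each hull facet:
  f1: (p2, p4, p1) → 48.1651
  f2: (p0, p2, p1) → 106.7785
  f3: (p0, p2, p4) → 45.8648
  f4: (p3, p4, p1) → 35.3809
  f5: (p3, p0, p1) → 8.0800
  f6: (p3, p0, p4) → 31.4749
Σ area = 275.744

Check V−E+F: 5 − 9 + 6 = 2.

facets=6 area=275.744


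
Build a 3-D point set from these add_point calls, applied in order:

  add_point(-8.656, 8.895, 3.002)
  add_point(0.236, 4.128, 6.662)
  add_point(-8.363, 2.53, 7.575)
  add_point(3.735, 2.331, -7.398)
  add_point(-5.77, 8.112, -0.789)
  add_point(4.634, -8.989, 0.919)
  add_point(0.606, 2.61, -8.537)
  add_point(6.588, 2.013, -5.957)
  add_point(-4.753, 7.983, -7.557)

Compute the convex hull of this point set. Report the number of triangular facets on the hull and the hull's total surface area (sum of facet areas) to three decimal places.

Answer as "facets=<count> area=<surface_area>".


Hull vertices (9/9): indices [0, 1, 2, 3, 4, 5, 6, 7, 8].

Per-facet area ½‖(b−a)×(c−a)‖:
  f1: (p1, p5, p7) → 85.6808
  f2: (p8, p6, p5) → 46.0727
  f3: (p2, p1, p0) → 33.9735
  f4: (p2, p1, p5) → 64.9285
  f5: (p2, p8, p0) → 39.1709
  f6: (p2, p8, p5) → 147.3130
  f7: (p3, p8, p7) → 9.8041
  f8: (p3, p8, p6) → 9.4813
  f9: (p3, p5, p7) → 20.7043
  f10: (p3, p6, p5) → 22.2130
  f11: (p4, p1, p7) → 70.1380
  f12: (p4, p8, p7) → 44.1996
  f13: (p4, p1, p0) → 24.7214
  f14: (p4, p8, p0) → 8.2019
Σ area = 626.603

Euler characteristic 9−21+14 = 2 ✓

facets=14 area=626.603


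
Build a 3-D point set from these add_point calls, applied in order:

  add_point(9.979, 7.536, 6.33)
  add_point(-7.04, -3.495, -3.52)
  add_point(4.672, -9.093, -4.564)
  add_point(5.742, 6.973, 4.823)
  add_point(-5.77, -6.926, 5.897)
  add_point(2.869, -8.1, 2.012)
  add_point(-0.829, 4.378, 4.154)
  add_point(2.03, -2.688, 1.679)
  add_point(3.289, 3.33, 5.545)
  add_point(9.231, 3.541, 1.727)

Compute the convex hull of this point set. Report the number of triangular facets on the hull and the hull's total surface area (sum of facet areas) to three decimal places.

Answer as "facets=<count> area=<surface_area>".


facets=12 area=563.248

Hull vertices (8/10): indices [0, 1, 2, 3, 4, 5, 6, 9].

Area of each hull facet:
  f1: (p4, p2, p1) → 64.6567
  f2: (p9, p2, p1) → 95.8345
  f3: (p9, p3, p1) → 52.9011
  f4: (p9, p2, p0) → 18.9225
  f5: (p9, p3, p0) → 12.4686
  f6: (p5, p2, p0) → 59.0052
  f7: (p5, p4, p0) → 83.4961
  f8: (p5, p4, p2) → 25.1856
  f9: (p6, p3, p0) → 5.3775
  f10: (p6, p4, p0) → 57.3124
  f11: (p6, p3, p1) → 30.0999
  f12: (p6, p4, p1) → 57.9876
Σ area = 563.248

Euler characteristic 8−18+12 = 2 ✓
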